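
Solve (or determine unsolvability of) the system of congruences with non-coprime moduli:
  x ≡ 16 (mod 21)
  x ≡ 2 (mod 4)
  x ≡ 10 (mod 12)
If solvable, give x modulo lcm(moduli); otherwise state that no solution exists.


Moduli 21, 4, 12 are not pairwise coprime, so CRT works modulo lcm(m_i) when all pairwise compatibility conditions hold.
Pairwise compatibility: gcd(m_i, m_j) must divide a_i - a_j for every pair.
Merge one congruence at a time:
  Start: x ≡ 16 (mod 21).
  Combine with x ≡ 2 (mod 4): gcd(21, 4) = 1; 2 - 16 = -14, which IS divisible by 1, so compatible.
    Write x = 16 + 21·t and substitute into x ≡ 2 (mod 4): 21·t ≡ 2 − 16 = -14 (mod 4).
    Reduce coefficients mod 4: 1·t ≡ 2 (mod 4).
    So t ≡ 2 (mod 4).
    Then x = 16 + 21·2 = 58, valid modulo lcm(21, 4) = 84: x ≡ 58 (mod 84).
  Combine with x ≡ 10 (mod 12): gcd(84, 12) = 12; 10 - 58 = -48, which IS divisible by 12, so compatible.
    Write x = 58 + 84·t and substitute into x ≡ 10 (mod 12): 84·t ≡ 10 − 58 = -48 (mod 12).
    Divide the congruence (and modulus) by g = 12: 7·t ≡ -4 (mod 1).
    Modulo 1 every t works; take t = 0.
    Then x = 58 + 84·0 = 58, valid modulo lcm(84, 12) = 84: x ≡ 58 (mod 84).
Verify: 58 mod 21 = 16, 58 mod 4 = 2, 58 mod 12 = 10.

x ≡ 58 (mod 84).


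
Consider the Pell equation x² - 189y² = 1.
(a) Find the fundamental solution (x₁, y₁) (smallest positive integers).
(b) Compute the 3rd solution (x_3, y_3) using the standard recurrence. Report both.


Step 1: Find the fundamental solution (x₁, y₁) of x² - 189y² = 1.
  Expand √189 as a continued fraction. a₀ = ⌊√189⌋ = 13; iterate m_{k+1} = d_k·a_k − m_k, d_{k+1} = (189 − m_{k+1}²)/d_k, a_{k+1} = ⌊(a₀ + m_{k+1})/d_{k+1}⌋ (starting m₀ = 0, d₀ = 1), with convergents p_k = a_k·p_{k-1} + p_{k-2}, q_k = a_k·q_{k-1} + q_{k-2} (p₋₁ = 1, q₋₁ = 0):
  k = 0: a₀ = 13; p₀/q₀ = 13/1; p₀² − 189·q₀² = 169 − 189 = -20.
  k = 1: m = 13, d = 20, a = ⌊(13 + 13)/20⌋ = 1; p/q = (1·13 + 1)/(1·1 + 0) = 14/1; p² − 189·q² = 196 − 189 = 7.
  k = 2: m = 7, d = 7, a = ⌊(13 + 7)/7⌋ = 2; p/q = (2·14 + 13)/(2·1 + 1) = 41/3; p² − 189·q² = 1681 − 1701 = -20.
  k = 3: m = 7, d = 20, a = ⌊(13 + 7)/20⌋ = 1; p/q = (1·41 + 14)/(1·3 + 1) = 55/4; p² − 189·q² = 3025 − 3024 = 1.
  The first convergent with p² − 189·q² = 1 gives the fundamental solution (x₁, y₁) = (55, 4).
Step 2: Apply the recurrence (x_{n+1}, y_{n+1}) = (x₁x_n + 189y₁y_n, x₁y_n + y₁x_n) repeatedly.
  From (x_1, y_1) = (55, 4): x_2 = 55·55 + 189·4·4 = 6049; y_2 = 55·4 + 4·55 = 440.
  From (x_2, y_2) = (6049, 440): x_3 = 55·6049 + 189·4·440 = 665335; y_3 = 55·440 + 4·6049 = 48396.
Step 3: Verify x_3² - 189·y_3² = 442670662225 - 442670662224 = 1 (should be 1). ✓

(x_1, y_1) = (55, 4); (x_3, y_3) = (665335, 48396).


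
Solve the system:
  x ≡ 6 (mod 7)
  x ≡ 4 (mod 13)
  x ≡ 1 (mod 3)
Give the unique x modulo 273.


Moduli 7, 13, 3 are pairwise coprime; by CRT there is a unique solution modulo M = 7 · 13 · 3 = 273.
Solve pairwise, accumulating the modulus:
  Start with x ≡ 6 (mod 7).
  Combine with x ≡ 4 (mod 13): since gcd(7, 13) = 1, we get a unique residue mod 91.
    Write x = 6 + 7·t and substitute into x ≡ 4 (mod 13): 7·t ≡ 4 − 6 = -2 (mod 13).
    Reduce coefficients mod 13: 7·t ≡ 11 (mod 13).
    The inverse of 7 mod 13 is 2 (since 7·2 = 14 = 1·13 + 1), so t ≡ 2·11 = 22 ≡ 9 (mod 13).
    Then x = 6 + 7·9 = 69, valid modulo lcm(7, 13) = 91: x ≡ 69 (mod 91).
  Combine with x ≡ 1 (mod 3): since gcd(91, 3) = 1, we get a unique residue mod 273.
    Write x = 69 + 91·t and substitute into x ≡ 1 (mod 3): 91·t ≡ 1 − 69 = -68 (mod 3).
    Reduce coefficients mod 3: 1·t ≡ 1 (mod 3).
    So t ≡ 1 (mod 3).
    Then x = 69 + 91·1 = 160, valid modulo lcm(91, 3) = 273: x ≡ 160 (mod 273).
Verify: 160 mod 7 = 6 ✓, 160 mod 13 = 4 ✓, 160 mod 3 = 1 ✓.

x ≡ 160 (mod 273).


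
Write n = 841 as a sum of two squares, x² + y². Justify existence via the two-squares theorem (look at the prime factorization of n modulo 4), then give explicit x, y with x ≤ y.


Step 1: Factor n = 841 = 29^2.
Step 2: Check the mod-4 condition on each prime factor: 29 ≡ 1 (mod 4), exponent 2.
All primes ≡ 3 (mod 4) appear to even exponent (or don't appear), so by the two-squares theorem n IS expressible as a sum of two squares.
Step 3: Build a representation. Here n = 29 · 29 is a product of primes ≡ 1 (mod 4). Each prime p ≡ 1 (mod 4) is itself a sum of two squares; find a² by testing p − a² for a perfect square:
  29: 29 − 1² = 28, 29 − 2² = 25 = 5² ⇒ 29 = 2² + 5².
  Combine using the Brahmagupta–Fibonacci identity (a² + b²)(c² + d²) = (ac − bd)² + (ad + bc)² = (ac + bd)² + (ad − bc)²:
  29 · 29 = 841: from (2² + 5²)(2² + 5²), take (2·2 − 5·5, 2·5 + 5·2) = (4 − 25, 10 + 10) = (-21, 20); dropping signs (only squares matter) gives (21, 20); check 21² + 20² = 441 + 400 = 841 ✓.
Step 4: Order so x ≤ y and verify: 20² + 21² = 400 + 441 = 841 = n. ✓

n = 841 = 20² + 21² (one valid representation with x ≤ y).


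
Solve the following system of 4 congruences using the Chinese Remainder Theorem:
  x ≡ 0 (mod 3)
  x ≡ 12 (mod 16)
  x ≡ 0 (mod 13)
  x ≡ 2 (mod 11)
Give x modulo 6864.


Product of moduli M = 3 · 16 · 13 · 11 = 6864.
Merge one congruence at a time:
  Start: x ≡ 0 (mod 3).
  Combine with x ≡ 12 (mod 16); new modulus lcm = 48.
    Write x = 0 + 3·t and substitute into x ≡ 12 (mod 16): 3·t ≡ 12 − 0 = 12 (mod 16).
    The inverse of 3 mod 16 is 11 (since 3·11 = 33 = 2·16 + 1), so t ≡ 11·12 = 132 ≡ 4 (mod 16).
    Then x = 0 + 3·4 = 12, valid modulo lcm(3, 16) = 48: x ≡ 12 (mod 48).
  Combine with x ≡ 0 (mod 13); new modulus lcm = 624.
    Write x = 12 + 48·t and substitute into x ≡ 0 (mod 13): 48·t ≡ 0 − 12 = -12 (mod 13).
    Reduce coefficients mod 13: 9·t ≡ 1 (mod 13).
    The inverse of 9 mod 13 is 3 (since 9·3 = 27 = 2·13 + 1), so t ≡ 3·1 = 3 ≡ 3 (mod 13).
    Then x = 12 + 48·3 = 156, valid modulo lcm(48, 13) = 624: x ≡ 156 (mod 624).
  Combine with x ≡ 2 (mod 11); new modulus lcm = 6864.
    Write x = 156 + 624·t and substitute into x ≡ 2 (mod 11): 624·t ≡ 2 − 156 = -154 (mod 11).
    Reduce coefficients mod 11: 8·t ≡ 0 (mod 11).
    The inverse of 8 mod 11 is 7 (since 8·7 = 56 = 5·11 + 1), so t ≡ 7·0 = 0 ≡ 0 (mod 11).
    Then x = 156 + 624·0 = 156, valid modulo lcm(624, 11) = 6864: x ≡ 156 (mod 6864).
Verify against each original: 156 mod 3 = 0, 156 mod 16 = 12, 156 mod 13 = 0, 156 mod 11 = 2.

x ≡ 156 (mod 6864).


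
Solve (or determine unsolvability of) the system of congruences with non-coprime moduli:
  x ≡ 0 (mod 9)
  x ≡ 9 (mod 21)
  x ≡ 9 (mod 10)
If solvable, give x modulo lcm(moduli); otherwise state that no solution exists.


Moduli 9, 21, 10 are not pairwise coprime, so CRT works modulo lcm(m_i) when all pairwise compatibility conditions hold.
Pairwise compatibility: gcd(m_i, m_j) must divide a_i - a_j for every pair.
Merge one congruence at a time:
  Start: x ≡ 0 (mod 9).
  Combine with x ≡ 9 (mod 21): gcd(9, 21) = 3; 9 - 0 = 9, which IS divisible by 3, so compatible.
    Write x = 0 + 9·t and substitute into x ≡ 9 (mod 21): 9·t ≡ 9 − 0 = 9 (mod 21).
    Divide the congruence (and modulus) by g = 3: 3·t ≡ 3 (mod 7).
    The inverse of 3 mod 7 is 5 (since 3·5 = 15 = 2·7 + 1), so t ≡ 5·3 = 15 ≡ 1 (mod 7).
    Then x = 0 + 9·1 = 9, valid modulo lcm(9, 21) = 63: x ≡ 9 (mod 63).
  Combine with x ≡ 9 (mod 10): gcd(63, 10) = 1; 9 - 9 = 0, which IS divisible by 1, so compatible.
    Write x = 9 + 63·t and substitute into x ≡ 9 (mod 10): 63·t ≡ 9 − 9 = 0 (mod 10).
    Reduce coefficients mod 10: 3·t ≡ 0 (mod 10).
    The inverse of 3 mod 10 is 7 (since 3·7 = 21 = 2·10 + 1), so t ≡ 7·0 = 0 ≡ 0 (mod 10).
    Then x = 9 + 63·0 = 9, valid modulo lcm(63, 10) = 630: x ≡ 9 (mod 630).
Verify: 9 mod 9 = 0, 9 mod 21 = 9, 9 mod 10 = 9.

x ≡ 9 (mod 630).


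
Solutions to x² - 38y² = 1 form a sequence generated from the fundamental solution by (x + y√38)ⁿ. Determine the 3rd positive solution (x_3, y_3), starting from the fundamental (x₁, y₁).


Step 1: Find the fundamental solution (x₁, y₁) of x² - 38y² = 1.
  Expand √38 as a continued fraction. a₀ = ⌊√38⌋ = 6; iterate m_{k+1} = d_k·a_k − m_k, d_{k+1} = (38 − m_{k+1}²)/d_k, a_{k+1} = ⌊(a₀ + m_{k+1})/d_{k+1}⌋ (starting m₀ = 0, d₀ = 1), with convergents p_k = a_k·p_{k-1} + p_{k-2}, q_k = a_k·q_{k-1} + q_{k-2} (p₋₁ = 1, q₋₁ = 0):
  k = 0: a₀ = 6; p₀/q₀ = 6/1; p₀² − 38·q₀² = 36 − 38 = -2.
  k = 1: m = 6, d = 2, a = ⌊(6 + 6)/2⌋ = 6; p/q = (6·6 + 1)/(6·1 + 0) = 37/6; p² − 38·q² = 1369 − 1368 = 1.
  The first convergent with p² − 38·q² = 1 gives the fundamental solution (x₁, y₁) = (37, 6).
Step 2: Apply the recurrence (x_{n+1}, y_{n+1}) = (x₁x_n + 38y₁y_n, x₁y_n + y₁x_n) repeatedly.
  From (x_1, y_1) = (37, 6): x_2 = 37·37 + 38·6·6 = 2737; y_2 = 37·6 + 6·37 = 444.
  From (x_2, y_2) = (2737, 444): x_3 = 37·2737 + 38·6·444 = 202501; y_3 = 37·444 + 6·2737 = 32850.
Step 3: Verify x_3² - 38·y_3² = 41006655001 - 41006655000 = 1 (should be 1). ✓

(x_1, y_1) = (37, 6); (x_3, y_3) = (202501, 32850).


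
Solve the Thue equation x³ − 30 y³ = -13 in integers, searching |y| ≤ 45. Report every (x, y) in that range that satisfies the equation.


The equation is x³ - 30y³ = -13. For fixed y, x³ = 30·y³ − 13, so a solution requires the RHS to be a perfect cube.
Strategy: iterate y from -45 to 45, compute RHS = 30·y³ − 13, and check whether it is a (positive or negative) perfect cube.
Check small values of y:
  y = 0: RHS = -13 is not a perfect cube.
  y = 1: RHS = 17 is not a perfect cube.
  y = -1: RHS = -43 is not a perfect cube.
  y = 2: RHS = 227 is not a perfect cube.
  y = -2: RHS = -253 is not a perfect cube.
  y = 3: RHS = 797 is not a perfect cube.
  y = -3: RHS = -823 is not a perfect cube.
Continuing the search up to |y| = 45 finds no solutions either.
No (x, y) in the scanned range satisfies the equation.

No integer solutions with |y| ≤ 45.


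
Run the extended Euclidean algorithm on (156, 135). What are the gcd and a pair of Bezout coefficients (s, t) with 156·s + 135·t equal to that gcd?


Euclidean algorithm on (156, 135) — divide until remainder is 0:
  156 = 1 · 135 + 21
  135 = 6 · 21 + 9
  21 = 2 · 9 + 3
  9 = 3 · 3 + 0
gcd(156, 135) = 3.
Track Bezout coefficients alongside the remainders: start with r₀ = 156 = a·1 + b·0 (s = 1, t = 0) and r₁ = 135 = a·0 + b·1 (s = 0, t = 1); each new remainder r_{k+1} = r_{k-1} − q_k·r_k inherits s_{k+1} = s_{k-1} − q_k·s_k, t_{k+1} = t_{k-1} − q_k·t_k, so r_k = a·s_k + b·t_k at every step:
  q = 1: r = 21, s = 1 − 1·0 = 1, t = 0 − 1·1 = -1  (check: 156·1 + 135·(-1) = 21)
  q = 6: r = 9, s = 0 − 6·1 = -6, t = 1 − 6·(-1) = 7  (check: 156·(-6) + 135·7 = 9)
  q = 2: r = 3, s = 1 − 2·(-6) = 13, t = -1 − 2·7 = -15  (check: 156·13 + 135·(-15) = 3)
The row with r = 3 (the gcd) gives the Bezout coefficients s = 13, t = -15.
Result: 156 · (13) + 135 · (-15) = 3.

gcd(156, 135) = 3; s = 13, t = -15 (check: 156·13 + 135·(-15) = 3).


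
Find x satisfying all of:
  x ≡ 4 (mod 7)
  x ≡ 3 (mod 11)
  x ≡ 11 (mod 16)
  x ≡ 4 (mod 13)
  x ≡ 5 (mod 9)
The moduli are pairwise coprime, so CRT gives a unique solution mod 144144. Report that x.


Product of moduli M = 7 · 11 · 16 · 13 · 9 = 144144.
Merge one congruence at a time:
  Start: x ≡ 4 (mod 7).
  Combine with x ≡ 3 (mod 11); new modulus lcm = 77.
    Write x = 4 + 7·t and substitute into x ≡ 3 (mod 11): 7·t ≡ 3 − 4 = -1 (mod 11).
    Reduce coefficients mod 11: 7·t ≡ 10 (mod 11).
    The inverse of 7 mod 11 is 8 (since 7·8 = 56 = 5·11 + 1), so t ≡ 8·10 = 80 ≡ 3 (mod 11).
    Then x = 4 + 7·3 = 25, valid modulo lcm(7, 11) = 77: x ≡ 25 (mod 77).
  Combine with x ≡ 11 (mod 16); new modulus lcm = 1232.
    Write x = 25 + 77·t and substitute into x ≡ 11 (mod 16): 77·t ≡ 11 − 25 = -14 (mod 16).
    Reduce coefficients mod 16: 13·t ≡ 2 (mod 16).
    The inverse of 13 mod 16 is 5 (since 13·5 = 65 = 4·16 + 1), so t ≡ 5·2 = 10 ≡ 10 (mod 16).
    Then x = 25 + 77·10 = 795, valid modulo lcm(77, 16) = 1232: x ≡ 795 (mod 1232).
  Combine with x ≡ 4 (mod 13); new modulus lcm = 16016.
    Write x = 795 + 1232·t and substitute into x ≡ 4 (mod 13): 1232·t ≡ 4 − 795 = -791 (mod 13).
    Reduce coefficients mod 13: 10·t ≡ 2 (mod 13).
    The inverse of 10 mod 13 is 4 (since 10·4 = 40 = 3·13 + 1), so t ≡ 4·2 = 8 ≡ 8 (mod 13).
    Then x = 795 + 1232·8 = 10651, valid modulo lcm(1232, 13) = 16016: x ≡ 10651 (mod 16016).
  Combine with x ≡ 5 (mod 9); new modulus lcm = 144144.
    Write x = 10651 + 16016·t and substitute into x ≡ 5 (mod 9): 16016·t ≡ 5 − 10651 = -10646 (mod 9).
    Reduce coefficients mod 9: 5·t ≡ 1 (mod 9).
    The inverse of 5 mod 9 is 2 (since 5·2 = 10 = 1·9 + 1), so t ≡ 2·1 = 2 ≡ 2 (mod 9).
    Then x = 10651 + 16016·2 = 42683, valid modulo lcm(16016, 9) = 144144: x ≡ 42683 (mod 144144).
Verify against each original: 42683 mod 7 = 4, 42683 mod 11 = 3, 42683 mod 16 = 11, 42683 mod 13 = 4, 42683 mod 9 = 5.

x ≡ 42683 (mod 144144).


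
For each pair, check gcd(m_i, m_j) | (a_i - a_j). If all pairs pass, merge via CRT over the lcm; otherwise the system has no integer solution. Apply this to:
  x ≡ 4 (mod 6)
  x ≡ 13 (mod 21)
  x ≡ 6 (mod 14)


Moduli 6, 21, 14 are not pairwise coprime, so CRT works modulo lcm(m_i) when all pairwise compatibility conditions hold.
Pairwise compatibility: gcd(m_i, m_j) must divide a_i - a_j for every pair.
Merge one congruence at a time:
  Start: x ≡ 4 (mod 6).
  Combine with x ≡ 13 (mod 21): gcd(6, 21) = 3; 13 - 4 = 9, which IS divisible by 3, so compatible.
    Write x = 4 + 6·t and substitute into x ≡ 13 (mod 21): 6·t ≡ 13 − 4 = 9 (mod 21).
    Divide the congruence (and modulus) by g = 3: 2·t ≡ 3 (mod 7).
    The inverse of 2 mod 7 is 4 (since 2·4 = 8 = 1·7 + 1), so t ≡ 4·3 = 12 ≡ 5 (mod 7).
    Then x = 4 + 6·5 = 34, valid modulo lcm(6, 21) = 42: x ≡ 34 (mod 42).
  Combine with x ≡ 6 (mod 14): gcd(42, 14) = 14; 6 - 34 = -28, which IS divisible by 14, so compatible.
    Write x = 34 + 42·t and substitute into x ≡ 6 (mod 14): 42·t ≡ 6 − 34 = -28 (mod 14).
    Divide the congruence (and modulus) by g = 14: 3·t ≡ -2 (mod 1).
    Modulo 1 every t works; take t = 0.
    Then x = 34 + 42·0 = 34, valid modulo lcm(42, 14) = 42: x ≡ 34 (mod 42).
Verify: 34 mod 6 = 4, 34 mod 21 = 13, 34 mod 14 = 6.

x ≡ 34 (mod 42).


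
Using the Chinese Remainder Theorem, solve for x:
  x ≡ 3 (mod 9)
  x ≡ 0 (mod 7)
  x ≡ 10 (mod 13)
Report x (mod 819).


Moduli 9, 7, 13 are pairwise coprime; by CRT there is a unique solution modulo M = 9 · 7 · 13 = 819.
Solve pairwise, accumulating the modulus:
  Start with x ≡ 3 (mod 9).
  Combine with x ≡ 0 (mod 7): since gcd(9, 7) = 1, we get a unique residue mod 63.
    Write x = 3 + 9·t and substitute into x ≡ 0 (mod 7): 9·t ≡ 0 − 3 = -3 (mod 7).
    Reduce coefficients mod 7: 2·t ≡ 4 (mod 7).
    The inverse of 2 mod 7 is 4 (since 2·4 = 8 = 1·7 + 1), so t ≡ 4·4 = 16 ≡ 2 (mod 7).
    Then x = 3 + 9·2 = 21, valid modulo lcm(9, 7) = 63: x ≡ 21 (mod 63).
  Combine with x ≡ 10 (mod 13): since gcd(63, 13) = 1, we get a unique residue mod 819.
    Write x = 21 + 63·t and substitute into x ≡ 10 (mod 13): 63·t ≡ 10 − 21 = -11 (mod 13).
    Reduce coefficients mod 13: 11·t ≡ 2 (mod 13).
    The inverse of 11 mod 13 is 6 (since 11·6 = 66 = 5·13 + 1), so t ≡ 6·2 = 12 ≡ 12 (mod 13).
    Then x = 21 + 63·12 = 777, valid modulo lcm(63, 13) = 819: x ≡ 777 (mod 819).
Verify: 777 mod 9 = 3 ✓, 777 mod 7 = 0 ✓, 777 mod 13 = 10 ✓.

x ≡ 777 (mod 819).


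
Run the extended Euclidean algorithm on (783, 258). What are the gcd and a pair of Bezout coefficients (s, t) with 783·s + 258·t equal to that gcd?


Euclidean algorithm on (783, 258) — divide until remainder is 0:
  783 = 3 · 258 + 9
  258 = 28 · 9 + 6
  9 = 1 · 6 + 3
  6 = 2 · 3 + 0
gcd(783, 258) = 3.
Track Bezout coefficients alongside the remainders: start with r₀ = 783 = a·1 + b·0 (s = 1, t = 0) and r₁ = 258 = a·0 + b·1 (s = 0, t = 1); each new remainder r_{k+1} = r_{k-1} − q_k·r_k inherits s_{k+1} = s_{k-1} − q_k·s_k, t_{k+1} = t_{k-1} − q_k·t_k, so r_k = a·s_k + b·t_k at every step:
  q = 3: r = 9, s = 1 − 3·0 = 1, t = 0 − 3·1 = -3  (check: 783·1 + 258·(-3) = 9)
  q = 28: r = 6, s = 0 − 28·1 = -28, t = 1 − 28·(-3) = 85  (check: 783·(-28) + 258·85 = 6)
  q = 1: r = 3, s = 1 − 1·(-28) = 29, t = -3 − 1·85 = -88  (check: 783·29 + 258·(-88) = 3)
The row with r = 3 (the gcd) gives the Bezout coefficients s = 29, t = -88.
Result: 783 · (29) + 258 · (-88) = 3.

gcd(783, 258) = 3; s = 29, t = -88 (check: 783·29 + 258·(-88) = 3).


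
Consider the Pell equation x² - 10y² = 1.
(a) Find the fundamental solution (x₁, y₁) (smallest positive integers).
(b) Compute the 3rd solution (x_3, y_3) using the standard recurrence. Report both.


Step 1: Find the fundamental solution (x₁, y₁) of x² - 10y² = 1.
  Expand √10 as a continued fraction. a₀ = ⌊√10⌋ = 3; iterate m_{k+1} = d_k·a_k − m_k, d_{k+1} = (10 − m_{k+1}²)/d_k, a_{k+1} = ⌊(a₀ + m_{k+1})/d_{k+1}⌋ (starting m₀ = 0, d₀ = 1), with convergents p_k = a_k·p_{k-1} + p_{k-2}, q_k = a_k·q_{k-1} + q_{k-2} (p₋₁ = 1, q₋₁ = 0):
  k = 0: a₀ = 3; p₀/q₀ = 3/1; p₀² − 10·q₀² = 9 − 10 = -1.
  k = 1: m = 3, d = 1, a = ⌊(3 + 3)/1⌋ = 6; p/q = (6·3 + 1)/(6·1 + 0) = 19/6; p² − 10·q² = 361 − 360 = 1.
  The first convergent with p² − 10·q² = 1 gives the fundamental solution (x₁, y₁) = (19, 6).
Step 2: Apply the recurrence (x_{n+1}, y_{n+1}) = (x₁x_n + 10y₁y_n, x₁y_n + y₁x_n) repeatedly.
  From (x_1, y_1) = (19, 6): x_2 = 19·19 + 10·6·6 = 721; y_2 = 19·6 + 6·19 = 228.
  From (x_2, y_2) = (721, 228): x_3 = 19·721 + 10·6·228 = 27379; y_3 = 19·228 + 6·721 = 8658.
Step 3: Verify x_3² - 10·y_3² = 749609641 - 749609640 = 1 (should be 1). ✓

(x_1, y_1) = (19, 6); (x_3, y_3) = (27379, 8658).


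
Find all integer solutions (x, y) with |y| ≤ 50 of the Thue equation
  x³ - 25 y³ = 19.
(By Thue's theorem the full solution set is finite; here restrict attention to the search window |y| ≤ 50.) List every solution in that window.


The equation is x³ - 25y³ = 19. For fixed y, x³ = 25·y³ + 19, so a solution requires the RHS to be a perfect cube.
Strategy: iterate y from -50 to 50, compute RHS = 25·y³ + 19, and check whether it is a (positive or negative) perfect cube.
Check small values of y:
  y = 0: RHS = 19 is not a perfect cube.
  y = 1: RHS = 44 is not a perfect cube.
  y = -1: RHS = -6 is not a perfect cube.
  y = 2: RHS = 219 is not a perfect cube.
  y = -2: RHS = -181 is not a perfect cube.
  y = 3: RHS = 694 is not a perfect cube.
  y = -3: RHS = -656 is not a perfect cube.
Continuing the search up to |y| = 50 finds no solutions either.
No (x, y) in the scanned range satisfies the equation.

No integer solutions with |y| ≤ 50.


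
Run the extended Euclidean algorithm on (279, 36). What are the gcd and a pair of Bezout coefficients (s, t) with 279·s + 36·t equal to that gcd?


Euclidean algorithm on (279, 36) — divide until remainder is 0:
  279 = 7 · 36 + 27
  36 = 1 · 27 + 9
  27 = 3 · 9 + 0
gcd(279, 36) = 9.
Track Bezout coefficients alongside the remainders: start with r₀ = 279 = a·1 + b·0 (s = 1, t = 0) and r₁ = 36 = a·0 + b·1 (s = 0, t = 1); each new remainder r_{k+1} = r_{k-1} − q_k·r_k inherits s_{k+1} = s_{k-1} − q_k·s_k, t_{k+1} = t_{k-1} − q_k·t_k, so r_k = a·s_k + b·t_k at every step:
  q = 7: r = 27, s = 1 − 7·0 = 1, t = 0 − 7·1 = -7  (check: 279·1 + 36·(-7) = 27)
  q = 1: r = 9, s = 0 − 1·1 = -1, t = 1 − 1·(-7) = 8  (check: 279·(-1) + 36·8 = 9)
The row with r = 9 (the gcd) gives the Bezout coefficients s = -1, t = 8.
Result: 279 · (-1) + 36 · (8) = 9.

gcd(279, 36) = 9; s = -1, t = 8 (check: 279·(-1) + 36·8 = 9).


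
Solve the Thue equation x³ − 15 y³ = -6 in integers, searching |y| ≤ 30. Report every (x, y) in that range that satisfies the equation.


The equation is x³ - 15y³ = -6. For fixed y, x³ = 15·y³ − 6, so a solution requires the RHS to be a perfect cube.
Strategy: iterate y from -30 to 30, compute RHS = 15·y³ − 6, and check whether it is a (positive or negative) perfect cube.
Check small values of y:
  y = 0: RHS = -6 is not a perfect cube.
  y = 1: RHS = 9 is not a perfect cube.
  y = -1: RHS = -21 is not a perfect cube.
  y = 2: RHS = 114 is not a perfect cube.
  y = -2: RHS = -126 is not a perfect cube.
  y = 3: RHS = 399 is not a perfect cube.
  y = -3: RHS = -411 is not a perfect cube.
Continuing the search up to |y| = 30 finds no solutions either.
No (x, y) in the scanned range satisfies the equation.

No integer solutions with |y| ≤ 30.


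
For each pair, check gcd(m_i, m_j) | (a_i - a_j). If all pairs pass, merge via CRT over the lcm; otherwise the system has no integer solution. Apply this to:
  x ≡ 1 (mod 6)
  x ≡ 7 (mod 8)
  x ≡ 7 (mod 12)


Moduli 6, 8, 12 are not pairwise coprime, so CRT works modulo lcm(m_i) when all pairwise compatibility conditions hold.
Pairwise compatibility: gcd(m_i, m_j) must divide a_i - a_j for every pair.
Merge one congruence at a time:
  Start: x ≡ 1 (mod 6).
  Combine with x ≡ 7 (mod 8): gcd(6, 8) = 2; 7 - 1 = 6, which IS divisible by 2, so compatible.
    Write x = 1 + 6·t and substitute into x ≡ 7 (mod 8): 6·t ≡ 7 − 1 = 6 (mod 8).
    Divide the congruence (and modulus) by g = 2: 3·t ≡ 3 (mod 4).
    The inverse of 3 mod 4 is 3 (since 3·3 = 9 = 2·4 + 1), so t ≡ 3·3 = 9 ≡ 1 (mod 4).
    Then x = 1 + 6·1 = 7, valid modulo lcm(6, 8) = 24: x ≡ 7 (mod 24).
  Combine with x ≡ 7 (mod 12): gcd(24, 12) = 12; 7 - 7 = 0, which IS divisible by 12, so compatible.
    Write x = 7 + 24·t and substitute into x ≡ 7 (mod 12): 24·t ≡ 7 − 7 = 0 (mod 12).
    Divide the congruence (and modulus) by g = 12: 2·t ≡ 0 (mod 1).
    Modulo 1 every t works; take t = 0.
    Then x = 7 + 24·0 = 7, valid modulo lcm(24, 12) = 24: x ≡ 7 (mod 24).
Verify: 7 mod 6 = 1, 7 mod 8 = 7, 7 mod 12 = 7.

x ≡ 7 (mod 24).


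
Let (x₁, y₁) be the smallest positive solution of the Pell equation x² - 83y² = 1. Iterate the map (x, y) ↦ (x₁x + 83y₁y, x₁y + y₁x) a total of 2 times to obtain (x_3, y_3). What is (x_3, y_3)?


Step 1: Find the fundamental solution (x₁, y₁) of x² - 83y² = 1.
  Expand √83 as a continued fraction. a₀ = ⌊√83⌋ = 9; iterate m_{k+1} = d_k·a_k − m_k, d_{k+1} = (83 − m_{k+1}²)/d_k, a_{k+1} = ⌊(a₀ + m_{k+1})/d_{k+1}⌋ (starting m₀ = 0, d₀ = 1), with convergents p_k = a_k·p_{k-1} + p_{k-2}, q_k = a_k·q_{k-1} + q_{k-2} (p₋₁ = 1, q₋₁ = 0):
  k = 0: a₀ = 9; p₀/q₀ = 9/1; p₀² − 83·q₀² = 81 − 83 = -2.
  k = 1: m = 9, d = 2, a = ⌊(9 + 9)/2⌋ = 9; p/q = (9·9 + 1)/(9·1 + 0) = 82/9; p² − 83·q² = 6724 − 6723 = 1.
  The first convergent with p² − 83·q² = 1 gives the fundamental solution (x₁, y₁) = (82, 9).
Step 2: Apply the recurrence (x_{n+1}, y_{n+1}) = (x₁x_n + 83y₁y_n, x₁y_n + y₁x_n) repeatedly.
  From (x_1, y_1) = (82, 9): x_2 = 82·82 + 83·9·9 = 13447; y_2 = 82·9 + 9·82 = 1476.
  From (x_2, y_2) = (13447, 1476): x_3 = 82·13447 + 83·9·1476 = 2205226; y_3 = 82·1476 + 9·13447 = 242055.
Step 3: Verify x_3² - 83·y_3² = 4863021711076 - 4863021711075 = 1 (should be 1). ✓

(x_1, y_1) = (82, 9); (x_3, y_3) = (2205226, 242055).


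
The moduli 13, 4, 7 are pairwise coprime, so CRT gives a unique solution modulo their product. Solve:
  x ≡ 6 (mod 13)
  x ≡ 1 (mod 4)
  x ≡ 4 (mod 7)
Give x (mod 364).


Moduli 13, 4, 7 are pairwise coprime; by CRT there is a unique solution modulo M = 13 · 4 · 7 = 364.
Solve pairwise, accumulating the modulus:
  Start with x ≡ 6 (mod 13).
  Combine with x ≡ 1 (mod 4): since gcd(13, 4) = 1, we get a unique residue mod 52.
    Write x = 6 + 13·t and substitute into x ≡ 1 (mod 4): 13·t ≡ 1 − 6 = -5 (mod 4).
    Reduce coefficients mod 4: 1·t ≡ 3 (mod 4).
    So t ≡ 3 (mod 4).
    Then x = 6 + 13·3 = 45, valid modulo lcm(13, 4) = 52: x ≡ 45 (mod 52).
  Combine with x ≡ 4 (mod 7): since gcd(52, 7) = 1, we get a unique residue mod 364.
    Write x = 45 + 52·t and substitute into x ≡ 4 (mod 7): 52·t ≡ 4 − 45 = -41 (mod 7).
    Reduce coefficients mod 7: 3·t ≡ 1 (mod 7).
    The inverse of 3 mod 7 is 5 (since 3·5 = 15 = 2·7 + 1), so t ≡ 5·1 = 5 ≡ 5 (mod 7).
    Then x = 45 + 52·5 = 305, valid modulo lcm(52, 7) = 364: x ≡ 305 (mod 364).
Verify: 305 mod 13 = 6 ✓, 305 mod 4 = 1 ✓, 305 mod 7 = 4 ✓.

x ≡ 305 (mod 364).


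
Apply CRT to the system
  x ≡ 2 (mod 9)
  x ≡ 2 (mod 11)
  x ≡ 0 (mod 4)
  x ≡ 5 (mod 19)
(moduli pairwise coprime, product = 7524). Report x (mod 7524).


Product of moduli M = 9 · 11 · 4 · 19 = 7524.
Merge one congruence at a time:
  Start: x ≡ 2 (mod 9).
  Combine with x ≡ 2 (mod 11); new modulus lcm = 99.
    Write x = 2 + 9·t and substitute into x ≡ 2 (mod 11): 9·t ≡ 2 − 2 = 0 (mod 11).
    The inverse of 9 mod 11 is 5 (since 9·5 = 45 = 4·11 + 1), so t ≡ 5·0 = 0 ≡ 0 (mod 11).
    Then x = 2 + 9·0 = 2, valid modulo lcm(9, 11) = 99: x ≡ 2 (mod 99).
  Combine with x ≡ 0 (mod 4); new modulus lcm = 396.
    Write x = 2 + 99·t and substitute into x ≡ 0 (mod 4): 99·t ≡ 0 − 2 = -2 (mod 4).
    Reduce coefficients mod 4: 3·t ≡ 2 (mod 4).
    The inverse of 3 mod 4 is 3 (since 3·3 = 9 = 2·4 + 1), so t ≡ 3·2 = 6 ≡ 2 (mod 4).
    Then x = 2 + 99·2 = 200, valid modulo lcm(99, 4) = 396: x ≡ 200 (mod 396).
  Combine with x ≡ 5 (mod 19); new modulus lcm = 7524.
    Write x = 200 + 396·t and substitute into x ≡ 5 (mod 19): 396·t ≡ 5 − 200 = -195 (mod 19).
    Reduce coefficients mod 19: 16·t ≡ 14 (mod 19).
    The inverse of 16 mod 19 is 6 (since 16·6 = 96 = 5·19 + 1), so t ≡ 6·14 = 84 ≡ 8 (mod 19).
    Then x = 200 + 396·8 = 3368, valid modulo lcm(396, 19) = 7524: x ≡ 3368 (mod 7524).
Verify against each original: 3368 mod 9 = 2, 3368 mod 11 = 2, 3368 mod 4 = 0, 3368 mod 19 = 5.

x ≡ 3368 (mod 7524).


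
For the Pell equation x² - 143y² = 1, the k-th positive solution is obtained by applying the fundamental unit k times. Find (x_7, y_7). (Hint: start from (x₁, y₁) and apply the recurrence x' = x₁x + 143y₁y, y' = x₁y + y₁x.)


Step 1: Find the fundamental solution (x₁, y₁) of x² - 143y² = 1.
  Expand √143 as a continued fraction. a₀ = ⌊√143⌋ = 11; iterate m_{k+1} = d_k·a_k − m_k, d_{k+1} = (143 − m_{k+1}²)/d_k, a_{k+1} = ⌊(a₀ + m_{k+1})/d_{k+1}⌋ (starting m₀ = 0, d₀ = 1), with convergents p_k = a_k·p_{k-1} + p_{k-2}, q_k = a_k·q_{k-1} + q_{k-2} (p₋₁ = 1, q₋₁ = 0):
  k = 0: a₀ = 11; p₀/q₀ = 11/1; p₀² − 143·q₀² = 121 − 143 = -22.
  k = 1: m = 11, d = 22, a = ⌊(11 + 11)/22⌋ = 1; p/q = (1·11 + 1)/(1·1 + 0) = 12/1; p² − 143·q² = 144 − 143 = 1.
  The first convergent with p² − 143·q² = 1 gives the fundamental solution (x₁, y₁) = (12, 1).
Step 2: Apply the recurrence (x_{n+1}, y_{n+1}) = (x₁x_n + 143y₁y_n, x₁y_n + y₁x_n) repeatedly.
  From (x_1, y_1) = (12, 1): x_2 = 12·12 + 143·1·1 = 287; y_2 = 12·1 + 1·12 = 24.
  From (x_2, y_2) = (287, 24): x_3 = 12·287 + 143·1·24 = 6876; y_3 = 12·24 + 1·287 = 575.
  From (x_3, y_3) = (6876, 575): x_4 = 12·6876 + 143·1·575 = 164737; y_4 = 12·575 + 1·6876 = 13776.
  From (x_4, y_4) = (164737, 13776): x_5 = 12·164737 + 143·1·13776 = 3946812; y_5 = 12·13776 + 1·164737 = 330049.
  From (x_5, y_5) = (3946812, 330049): x_6 = 12·3946812 + 143·1·330049 = 94558751; y_6 = 12·330049 + 1·3946812 = 7907400.
  From (x_6, y_6) = (94558751, 7907400): x_7 = 12·94558751 + 143·1·7907400 = 2265463212; y_7 = 12·7907400 + 1·94558751 = 189447551.
Step 3: Verify x_7² - 143·y_7² = 5132323564925356944 - 5132323564925356943 = 1 (should be 1). ✓

(x_1, y_1) = (12, 1); (x_7, y_7) = (2265463212, 189447551).


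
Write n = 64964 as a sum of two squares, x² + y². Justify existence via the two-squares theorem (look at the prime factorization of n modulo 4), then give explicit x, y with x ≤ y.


Step 1: Factor n = 64964 = 2^2 · 109 · 149.
Step 2: Check the mod-4 condition on each prime factor: 2 = 2 (special); 109 ≡ 1 (mod 4), exponent 1; 149 ≡ 1 (mod 4), exponent 1.
All primes ≡ 3 (mod 4) appear to even exponent (or don't appear), so by the two-squares theorem n IS expressible as a sum of two squares.
Step 3: Build a representation. Group n = k² · m with k = 2 and m = 109 · 149 = 16241 (a product of primes ≡ 1 (mod 4)); a representation of m scales to one of n via (k·x)² + (k·y)² = k²(x² + y²). Each prime p ≡ 1 (mod 4) is itself a sum of two squares; find a² by testing p − a² for a perfect square:
  109: 109 − 1² = 108, 109 − 2² = 105, 109 − 3² = 100 = 10² ⇒ 109 = 3² + 10².
  149: 149 − 1² = 148, 149 − 2² = 145, 149 − 3² = 140, 149 − 4² = 133, 149 − 5² = 124, 149 − 6² = 113, 149 − 7² = 100 = 10² ⇒ 149 = 7² + 10².
  Combine using the Brahmagupta–Fibonacci identity (a² + b²)(c² + d²) = (ac − bd)² + (ad + bc)² = (ac + bd)² + (ad − bc)²:
  109 · 149 = 16241: from (3² + 10²)(7² + 10²), take (3·7 − 10·10, 3·10 + 10·7) = (21 − 100, 30 + 70) = (-79, 100); dropping signs (only squares matter) gives (79, 100); check 79² + 100² = 6241 + 10000 = 16241 ✓.
  Scale by k = 2: (2·79, 2·100) = (158, 200).
Step 4: Order so x ≤ y and verify: 158² + 200² = 24964 + 40000 = 64964 = n. ✓

n = 64964 = 158² + 200² (one valid representation with x ≤ y).


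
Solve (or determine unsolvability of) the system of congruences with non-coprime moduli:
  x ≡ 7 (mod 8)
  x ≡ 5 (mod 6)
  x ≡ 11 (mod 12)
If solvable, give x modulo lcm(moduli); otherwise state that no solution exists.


Moduli 8, 6, 12 are not pairwise coprime, so CRT works modulo lcm(m_i) when all pairwise compatibility conditions hold.
Pairwise compatibility: gcd(m_i, m_j) must divide a_i - a_j for every pair.
Merge one congruence at a time:
  Start: x ≡ 7 (mod 8).
  Combine with x ≡ 5 (mod 6): gcd(8, 6) = 2; 5 - 7 = -2, which IS divisible by 2, so compatible.
    Write x = 7 + 8·t and substitute into x ≡ 5 (mod 6): 8·t ≡ 5 − 7 = -2 (mod 6).
    Divide the congruence (and modulus) by g = 2: 4·t ≡ -1 (mod 3).
    Reduce coefficients mod 3: 1·t ≡ 2 (mod 3).
    So t ≡ 2 (mod 3).
    Then x = 7 + 8·2 = 23, valid modulo lcm(8, 6) = 24: x ≡ 23 (mod 24).
  Combine with x ≡ 11 (mod 12): gcd(24, 12) = 12; 11 - 23 = -12, which IS divisible by 12, so compatible.
    Write x = 23 + 24·t and substitute into x ≡ 11 (mod 12): 24·t ≡ 11 − 23 = -12 (mod 12).
    Divide the congruence (and modulus) by g = 12: 2·t ≡ -1 (mod 1).
    Modulo 1 every t works; take t = 0.
    Then x = 23 + 24·0 = 23, valid modulo lcm(24, 12) = 24: x ≡ 23 (mod 24).
Verify: 23 mod 8 = 7, 23 mod 6 = 5, 23 mod 12 = 11.

x ≡ 23 (mod 24).


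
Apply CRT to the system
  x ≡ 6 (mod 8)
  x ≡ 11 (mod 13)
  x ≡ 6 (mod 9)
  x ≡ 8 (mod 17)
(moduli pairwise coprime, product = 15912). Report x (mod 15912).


Product of moduli M = 8 · 13 · 9 · 17 = 15912.
Merge one congruence at a time:
  Start: x ≡ 6 (mod 8).
  Combine with x ≡ 11 (mod 13); new modulus lcm = 104.
    Write x = 6 + 8·t and substitute into x ≡ 11 (mod 13): 8·t ≡ 11 − 6 = 5 (mod 13).
    The inverse of 8 mod 13 is 5 (since 8·5 = 40 = 3·13 + 1), so t ≡ 5·5 = 25 ≡ 12 (mod 13).
    Then x = 6 + 8·12 = 102, valid modulo lcm(8, 13) = 104: x ≡ 102 (mod 104).
  Combine with x ≡ 6 (mod 9); new modulus lcm = 936.
    Write x = 102 + 104·t and substitute into x ≡ 6 (mod 9): 104·t ≡ 6 − 102 = -96 (mod 9).
    Reduce coefficients mod 9: 5·t ≡ 3 (mod 9).
    The inverse of 5 mod 9 is 2 (since 5·2 = 10 = 1·9 + 1), so t ≡ 2·3 = 6 ≡ 6 (mod 9).
    Then x = 102 + 104·6 = 726, valid modulo lcm(104, 9) = 936: x ≡ 726 (mod 936).
  Combine with x ≡ 8 (mod 17); new modulus lcm = 15912.
    Write x = 726 + 936·t and substitute into x ≡ 8 (mod 17): 936·t ≡ 8 − 726 = -718 (mod 17).
    Reduce coefficients mod 17: 1·t ≡ 13 (mod 17).
    So t ≡ 13 (mod 17).
    Then x = 726 + 936·13 = 12894, valid modulo lcm(936, 17) = 15912: x ≡ 12894 (mod 15912).
Verify against each original: 12894 mod 8 = 6, 12894 mod 13 = 11, 12894 mod 9 = 6, 12894 mod 17 = 8.

x ≡ 12894 (mod 15912).


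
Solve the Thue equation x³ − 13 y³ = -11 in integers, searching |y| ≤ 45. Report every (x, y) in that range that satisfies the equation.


The equation is x³ - 13y³ = -11. For fixed y, x³ = 13·y³ − 11, so a solution requires the RHS to be a perfect cube.
Strategy: iterate y from -45 to 45, compute RHS = 13·y³ − 11, and check whether it is a (positive or negative) perfect cube.
Check small values of y:
  y = 0: RHS = -11 is not a perfect cube.
  y = 1: RHS = 2 is not a perfect cube.
  y = -1: RHS = -24 is not a perfect cube.
  y = 2: RHS = 93 is not a perfect cube.
  y = -2: RHS = -115 is not a perfect cube.
  y = 3: RHS = 340 is not a perfect cube.
  y = -3: RHS = -362 is not a perfect cube.
Continuing the search up to |y| = 45 finds no solutions either.
No (x, y) in the scanned range satisfies the equation.

No integer solutions with |y| ≤ 45.


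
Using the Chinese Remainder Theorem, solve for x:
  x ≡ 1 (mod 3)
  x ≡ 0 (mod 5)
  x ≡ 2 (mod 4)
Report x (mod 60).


Moduli 3, 5, 4 are pairwise coprime; by CRT there is a unique solution modulo M = 3 · 5 · 4 = 60.
Solve pairwise, accumulating the modulus:
  Start with x ≡ 1 (mod 3).
  Combine with x ≡ 0 (mod 5): since gcd(3, 5) = 1, we get a unique residue mod 15.
    Write x = 1 + 3·t and substitute into x ≡ 0 (mod 5): 3·t ≡ 0 − 1 = -1 (mod 5).
    Reduce coefficients mod 5: 3·t ≡ 4 (mod 5).
    The inverse of 3 mod 5 is 2 (since 3·2 = 6 = 1·5 + 1), so t ≡ 2·4 = 8 ≡ 3 (mod 5).
    Then x = 1 + 3·3 = 10, valid modulo lcm(3, 5) = 15: x ≡ 10 (mod 15).
  Combine with x ≡ 2 (mod 4): since gcd(15, 4) = 1, we get a unique residue mod 60.
    Write x = 10 + 15·t and substitute into x ≡ 2 (mod 4): 15·t ≡ 2 − 10 = -8 (mod 4).
    Reduce coefficients mod 4: 3·t ≡ 0 (mod 4).
    The inverse of 3 mod 4 is 3 (since 3·3 = 9 = 2·4 + 1), so t ≡ 3·0 = 0 ≡ 0 (mod 4).
    Then x = 10 + 15·0 = 10, valid modulo lcm(15, 4) = 60: x ≡ 10 (mod 60).
Verify: 10 mod 3 = 1 ✓, 10 mod 5 = 0 ✓, 10 mod 4 = 2 ✓.

x ≡ 10 (mod 60).


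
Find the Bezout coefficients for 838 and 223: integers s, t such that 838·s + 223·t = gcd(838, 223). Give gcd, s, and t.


Euclidean algorithm on (838, 223) — divide until remainder is 0:
  838 = 3 · 223 + 169
  223 = 1 · 169 + 54
  169 = 3 · 54 + 7
  54 = 7 · 7 + 5
  7 = 1 · 5 + 2
  5 = 2 · 2 + 1
  2 = 2 · 1 + 0
gcd(838, 223) = 1.
Track Bezout coefficients alongside the remainders: start with r₀ = 838 = a·1 + b·0 (s = 1, t = 0) and r₁ = 223 = a·0 + b·1 (s = 0, t = 1); each new remainder r_{k+1} = r_{k-1} − q_k·r_k inherits s_{k+1} = s_{k-1} − q_k·s_k, t_{k+1} = t_{k-1} − q_k·t_k, so r_k = a·s_k + b·t_k at every step:
  q = 3: r = 169, s = 1 − 3·0 = 1, t = 0 − 3·1 = -3  (check: 838·1 + 223·(-3) = 169)
  q = 1: r = 54, s = 0 − 1·1 = -1, t = 1 − 1·(-3) = 4  (check: 838·(-1) + 223·4 = 54)
  q = 3: r = 7, s = 1 − 3·(-1) = 4, t = -3 − 3·4 = -15  (check: 838·4 + 223·(-15) = 7)
  q = 7: r = 5, s = -1 − 7·4 = -29, t = 4 − 7·(-15) = 109  (check: 838·(-29) + 223·109 = 5)
  q = 1: r = 2, s = 4 − 1·(-29) = 33, t = -15 − 1·109 = -124  (check: 838·33 + 223·(-124) = 2)
  q = 2: r = 1, s = -29 − 2·33 = -95, t = 109 − 2·(-124) = 357  (check: 838·(-95) + 223·357 = 1)
The row with r = 1 (the gcd) gives the Bezout coefficients s = -95, t = 357.
Result: 838 · (-95) + 223 · (357) = 1.

gcd(838, 223) = 1; s = -95, t = 357 (check: 838·(-95) + 223·357 = 1).


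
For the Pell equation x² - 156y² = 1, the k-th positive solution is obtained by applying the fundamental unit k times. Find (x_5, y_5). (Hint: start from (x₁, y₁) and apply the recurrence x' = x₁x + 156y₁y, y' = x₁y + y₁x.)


Step 1: Find the fundamental solution (x₁, y₁) of x² - 156y² = 1.
  Expand √156 as a continued fraction. a₀ = ⌊√156⌋ = 12; iterate m_{k+1} = d_k·a_k − m_k, d_{k+1} = (156 − m_{k+1}²)/d_k, a_{k+1} = ⌊(a₀ + m_{k+1})/d_{k+1}⌋ (starting m₀ = 0, d₀ = 1), with convergents p_k = a_k·p_{k-1} + p_{k-2}, q_k = a_k·q_{k-1} + q_{k-2} (p₋₁ = 1, q₋₁ = 0):
  k = 0: a₀ = 12; p₀/q₀ = 12/1; p₀² − 156·q₀² = 144 − 156 = -12.
  k = 1: m = 12, d = 12, a = ⌊(12 + 12)/12⌋ = 2; p/q = (2·12 + 1)/(2·1 + 0) = 25/2; p² − 156·q² = 625 − 624 = 1.
  The first convergent with p² − 156·q² = 1 gives the fundamental solution (x₁, y₁) = (25, 2).
Step 2: Apply the recurrence (x_{n+1}, y_{n+1}) = (x₁x_n + 156y₁y_n, x₁y_n + y₁x_n) repeatedly.
  From (x_1, y_1) = (25, 2): x_2 = 25·25 + 156·2·2 = 1249; y_2 = 25·2 + 2·25 = 100.
  From (x_2, y_2) = (1249, 100): x_3 = 25·1249 + 156·2·100 = 62425; y_3 = 25·100 + 2·1249 = 4998.
  From (x_3, y_3) = (62425, 4998): x_4 = 25·62425 + 156·2·4998 = 3120001; y_4 = 25·4998 + 2·62425 = 249800.
  From (x_4, y_4) = (3120001, 249800): x_5 = 25·3120001 + 156·2·249800 = 155937625; y_5 = 25·249800 + 2·3120001 = 12485002.
Step 3: Verify x_5² - 156·y_5² = 24316542890640625 - 24316542890640624 = 1 (should be 1). ✓

(x_1, y_1) = (25, 2); (x_5, y_5) = (155937625, 12485002).


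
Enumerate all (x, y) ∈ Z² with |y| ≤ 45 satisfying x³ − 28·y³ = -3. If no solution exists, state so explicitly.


The equation is x³ - 28y³ = -3. For fixed y, x³ = 28·y³ − 3, so a solution requires the RHS to be a perfect cube.
Strategy: iterate y from -45 to 45, compute RHS = 28·y³ − 3, and check whether it is a (positive or negative) perfect cube.
Check small values of y:
  y = 0: RHS = -3 is not a perfect cube.
  y = 1: RHS = 25 is not a perfect cube.
  y = -1: RHS = -31 is not a perfect cube.
  y = 2: RHS = 221 is not a perfect cube.
  y = -2: RHS = -227 is not a perfect cube.
  y = 3: RHS = 753 is not a perfect cube.
  y = -3: RHS = -759 is not a perfect cube.
Continuing the search up to |y| = 45 finds no solutions either.
No (x, y) in the scanned range satisfies the equation.

No integer solutions with |y| ≤ 45.


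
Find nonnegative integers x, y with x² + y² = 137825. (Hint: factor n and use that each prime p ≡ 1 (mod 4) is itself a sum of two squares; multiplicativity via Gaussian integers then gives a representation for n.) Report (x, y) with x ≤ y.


Step 1: Factor n = 137825 = 5^2 · 37 · 149.
Step 2: Check the mod-4 condition on each prime factor: 5 ≡ 1 (mod 4), exponent 2; 37 ≡ 1 (mod 4), exponent 1; 149 ≡ 1 (mod 4), exponent 1.
All primes ≡ 3 (mod 4) appear to even exponent (or don't appear), so by the two-squares theorem n IS expressible as a sum of two squares.
Step 3: Build a representation. Group n = k² · m with k = 5 and m = 37 · 149 = 5513 (a product of primes ≡ 1 (mod 4)); a representation of m scales to one of n via (k·x)² + (k·y)² = k²(x² + y²). Each prime p ≡ 1 (mod 4) is itself a sum of two squares; find a² by testing p − a² for a perfect square:
  37: 37 − 1² = 36 = 6² ⇒ 37 = 1² + 6².
  149: 149 − 1² = 148, 149 − 2² = 145, 149 − 3² = 140, 149 − 4² = 133, 149 − 5² = 124, 149 − 6² = 113, 149 − 7² = 100 = 10² ⇒ 149 = 7² + 10².
  Combine using the Brahmagupta–Fibonacci identity (a² + b²)(c² + d²) = (ac − bd)² + (ad + bc)² = (ac + bd)² + (ad − bc)²:
  37 · 149 = 5513: from (1² + 6²)(7² + 10²), take (1·7 − 6·10, 1·10 + 6·7) = (7 − 60, 10 + 42) = (-53, 52); dropping signs (only squares matter) gives (53, 52); check 53² + 52² = 2809 + 2704 = 5513 ✓.
  Scale by k = 5: (5·53, 5·52) = (265, 260).
Step 4: Order so x ≤ y and verify: 260² + 265² = 67600 + 70225 = 137825 = n. ✓

n = 137825 = 260² + 265² (one valid representation with x ≤ y).
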